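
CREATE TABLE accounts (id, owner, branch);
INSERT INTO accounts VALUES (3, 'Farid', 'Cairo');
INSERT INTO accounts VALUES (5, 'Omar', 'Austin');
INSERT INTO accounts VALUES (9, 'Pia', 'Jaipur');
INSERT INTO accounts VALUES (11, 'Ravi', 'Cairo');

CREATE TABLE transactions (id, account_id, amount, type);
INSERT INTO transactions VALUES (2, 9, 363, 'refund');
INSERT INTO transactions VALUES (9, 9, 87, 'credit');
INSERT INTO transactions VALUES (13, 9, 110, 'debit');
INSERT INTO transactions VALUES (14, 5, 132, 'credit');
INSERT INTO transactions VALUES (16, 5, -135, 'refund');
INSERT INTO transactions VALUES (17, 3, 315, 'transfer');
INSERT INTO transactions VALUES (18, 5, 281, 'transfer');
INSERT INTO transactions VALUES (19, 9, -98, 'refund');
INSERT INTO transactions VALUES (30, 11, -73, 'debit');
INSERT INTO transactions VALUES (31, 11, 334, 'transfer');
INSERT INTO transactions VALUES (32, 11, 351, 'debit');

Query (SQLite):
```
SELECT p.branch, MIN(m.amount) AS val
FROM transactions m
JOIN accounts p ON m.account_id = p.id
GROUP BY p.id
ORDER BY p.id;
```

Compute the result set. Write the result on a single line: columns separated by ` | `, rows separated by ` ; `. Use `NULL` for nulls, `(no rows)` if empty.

Join each transactions row to its accounts via account_id.
Group joined rows by accounts.id; compute MIN(m.amount) per group.
  3: ids {17} → MIN(m.amount)=315
  5: ids {14, 16, 18} → MIN(m.amount)=-135
  9: ids {2, 9, 13, 19} → MIN(m.amount)=-98
  11: ids {30, 31, 32} → MIN(m.amount)=-73

Cairo | 315 ; Austin | -135 ; Jaipur | -98 ; Cairo | -73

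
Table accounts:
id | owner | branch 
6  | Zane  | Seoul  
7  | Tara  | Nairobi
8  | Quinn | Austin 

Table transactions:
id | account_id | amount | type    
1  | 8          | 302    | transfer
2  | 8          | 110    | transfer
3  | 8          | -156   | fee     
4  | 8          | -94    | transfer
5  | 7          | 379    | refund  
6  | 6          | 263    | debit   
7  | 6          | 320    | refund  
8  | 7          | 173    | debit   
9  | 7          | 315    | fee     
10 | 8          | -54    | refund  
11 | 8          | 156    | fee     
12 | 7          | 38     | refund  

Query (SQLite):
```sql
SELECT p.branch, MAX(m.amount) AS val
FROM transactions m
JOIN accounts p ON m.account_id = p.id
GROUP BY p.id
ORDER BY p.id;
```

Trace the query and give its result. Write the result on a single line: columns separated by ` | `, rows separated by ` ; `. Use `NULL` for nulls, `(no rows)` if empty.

Seoul | 320 ; Nairobi | 379 ; Austin | 302

Join each transactions row to its accounts via account_id.
Group joined rows by accounts.id; compute MAX(m.amount) per group.
  6: ids {6, 7} → MAX(m.amount)=320
  7: ids {5, 8, 9, 12} → MAX(m.amount)=379
  8: ids {1, 2, 3, 4, 10, 11} → MAX(m.amount)=302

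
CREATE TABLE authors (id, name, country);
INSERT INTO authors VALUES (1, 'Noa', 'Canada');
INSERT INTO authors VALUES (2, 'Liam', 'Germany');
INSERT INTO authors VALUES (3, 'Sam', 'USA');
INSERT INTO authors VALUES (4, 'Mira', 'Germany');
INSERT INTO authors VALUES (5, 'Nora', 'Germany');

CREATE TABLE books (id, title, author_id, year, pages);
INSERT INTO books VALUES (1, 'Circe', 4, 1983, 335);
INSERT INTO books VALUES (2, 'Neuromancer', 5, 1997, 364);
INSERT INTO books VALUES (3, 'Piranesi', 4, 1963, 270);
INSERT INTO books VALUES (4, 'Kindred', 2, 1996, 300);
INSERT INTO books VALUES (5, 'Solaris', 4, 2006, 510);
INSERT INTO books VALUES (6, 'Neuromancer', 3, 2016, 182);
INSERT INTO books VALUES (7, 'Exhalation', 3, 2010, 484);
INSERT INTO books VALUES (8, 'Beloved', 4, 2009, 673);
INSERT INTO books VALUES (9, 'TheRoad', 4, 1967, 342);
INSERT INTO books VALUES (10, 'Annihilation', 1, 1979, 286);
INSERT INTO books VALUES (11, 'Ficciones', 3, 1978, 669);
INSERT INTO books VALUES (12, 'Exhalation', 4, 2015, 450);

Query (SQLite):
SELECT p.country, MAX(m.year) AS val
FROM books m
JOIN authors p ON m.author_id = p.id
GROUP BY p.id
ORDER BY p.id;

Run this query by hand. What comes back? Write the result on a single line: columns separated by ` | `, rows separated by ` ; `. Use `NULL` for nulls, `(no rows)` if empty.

Join each books row to its authors via author_id.
Group joined rows by authors.id; compute MAX(m.year) per group.
  1: ids {10} → MAX(m.year)=1979
  2: ids {4} → MAX(m.year)=1996
  3: ids {6, 7, 11} → MAX(m.year)=2016
  4: ids {1, 3, 5, 8, 9, 12} → MAX(m.year)=2015
  5: ids {2} → MAX(m.year)=1997

Canada | 1979 ; Germany | 1996 ; USA | 2016 ; Germany | 2015 ; Germany | 1997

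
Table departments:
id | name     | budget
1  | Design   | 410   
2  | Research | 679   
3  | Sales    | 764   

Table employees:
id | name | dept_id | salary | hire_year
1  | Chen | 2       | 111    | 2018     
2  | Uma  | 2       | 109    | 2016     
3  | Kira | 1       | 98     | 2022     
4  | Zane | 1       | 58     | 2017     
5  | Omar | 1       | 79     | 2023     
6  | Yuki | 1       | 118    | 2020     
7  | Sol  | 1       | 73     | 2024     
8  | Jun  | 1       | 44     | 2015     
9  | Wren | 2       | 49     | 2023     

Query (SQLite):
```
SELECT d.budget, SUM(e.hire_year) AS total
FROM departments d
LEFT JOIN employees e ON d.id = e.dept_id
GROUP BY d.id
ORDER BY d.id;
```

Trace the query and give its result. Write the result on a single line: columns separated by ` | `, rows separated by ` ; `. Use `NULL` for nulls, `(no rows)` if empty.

410 | 12121 ; 679 | 6057 ; 764 | NULL

LEFT JOIN keeps every departments row; unmatched ones get NULL for employees columns.
Group by departments.id and compute SUM(e.hire_year). SUM over an all-NULL group is NULL.
  1: ids {3, 4, 5, 6, 7, 8} → SUM(e.hire_year)=12121
  2: ids {1, 2, 9} → SUM(e.hire_year)=6057
  3: ids {—} → SUM(e.hire_year)=NULL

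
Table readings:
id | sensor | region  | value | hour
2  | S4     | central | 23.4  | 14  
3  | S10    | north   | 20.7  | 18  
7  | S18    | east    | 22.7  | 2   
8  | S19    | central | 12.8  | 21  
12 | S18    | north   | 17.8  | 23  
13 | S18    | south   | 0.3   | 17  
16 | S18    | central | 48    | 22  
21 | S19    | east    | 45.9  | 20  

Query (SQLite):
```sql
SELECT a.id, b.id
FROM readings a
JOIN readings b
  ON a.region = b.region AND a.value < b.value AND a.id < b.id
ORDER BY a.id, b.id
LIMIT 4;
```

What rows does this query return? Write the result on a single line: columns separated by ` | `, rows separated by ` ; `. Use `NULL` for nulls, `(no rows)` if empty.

Pairs (a,b) with same region, a.value < b.value, a.id < b.id.
region groups: central:{2,8,16} east:{7,21} north:{3,12} south:{13}
Ordered by (a.id, b.id); first 4.

2 | 16 ; 7 | 21 ; 8 | 16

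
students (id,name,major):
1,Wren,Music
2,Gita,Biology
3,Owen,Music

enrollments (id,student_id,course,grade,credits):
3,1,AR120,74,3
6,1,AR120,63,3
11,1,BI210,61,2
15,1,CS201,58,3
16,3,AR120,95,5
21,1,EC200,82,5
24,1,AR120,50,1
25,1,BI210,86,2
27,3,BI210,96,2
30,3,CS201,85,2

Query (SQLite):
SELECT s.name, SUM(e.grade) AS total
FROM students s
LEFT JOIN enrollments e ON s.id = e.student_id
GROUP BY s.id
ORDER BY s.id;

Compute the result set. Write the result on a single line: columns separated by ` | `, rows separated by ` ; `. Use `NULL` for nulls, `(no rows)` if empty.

LEFT JOIN keeps every students row; unmatched ones get NULL for enrollments columns.
Group by students.id and compute SUM(e.grade). SUM over an all-NULL group is NULL.
  1: ids {3, 6, 11, 15, 21, 24, 25} → SUM(e.grade)=474
  2: ids {—} → SUM(e.grade)=NULL
  3: ids {16, 27, 30} → SUM(e.grade)=276

Wren | 474 ; Gita | NULL ; Owen | 276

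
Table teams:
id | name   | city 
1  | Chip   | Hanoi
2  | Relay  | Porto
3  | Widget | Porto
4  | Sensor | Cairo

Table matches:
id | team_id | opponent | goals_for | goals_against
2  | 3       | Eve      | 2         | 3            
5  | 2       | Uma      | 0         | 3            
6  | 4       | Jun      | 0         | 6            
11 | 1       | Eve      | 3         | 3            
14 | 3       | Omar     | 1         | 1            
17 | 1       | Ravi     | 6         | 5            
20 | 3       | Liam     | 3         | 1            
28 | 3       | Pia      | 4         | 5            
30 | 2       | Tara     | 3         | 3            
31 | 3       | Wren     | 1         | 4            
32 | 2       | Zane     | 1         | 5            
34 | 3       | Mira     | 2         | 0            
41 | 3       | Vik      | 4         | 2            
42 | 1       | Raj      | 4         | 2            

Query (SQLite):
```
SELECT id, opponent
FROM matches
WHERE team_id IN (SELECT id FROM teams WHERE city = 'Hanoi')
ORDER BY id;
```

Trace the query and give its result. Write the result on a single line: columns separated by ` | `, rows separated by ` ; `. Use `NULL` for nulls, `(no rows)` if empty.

Inner query: teams.id where city = 'Hanoi'.
Outer: keep matches rows whose team_id is in that set.
Inner query → {1}

11 | Eve ; 17 | Ravi ; 42 | Raj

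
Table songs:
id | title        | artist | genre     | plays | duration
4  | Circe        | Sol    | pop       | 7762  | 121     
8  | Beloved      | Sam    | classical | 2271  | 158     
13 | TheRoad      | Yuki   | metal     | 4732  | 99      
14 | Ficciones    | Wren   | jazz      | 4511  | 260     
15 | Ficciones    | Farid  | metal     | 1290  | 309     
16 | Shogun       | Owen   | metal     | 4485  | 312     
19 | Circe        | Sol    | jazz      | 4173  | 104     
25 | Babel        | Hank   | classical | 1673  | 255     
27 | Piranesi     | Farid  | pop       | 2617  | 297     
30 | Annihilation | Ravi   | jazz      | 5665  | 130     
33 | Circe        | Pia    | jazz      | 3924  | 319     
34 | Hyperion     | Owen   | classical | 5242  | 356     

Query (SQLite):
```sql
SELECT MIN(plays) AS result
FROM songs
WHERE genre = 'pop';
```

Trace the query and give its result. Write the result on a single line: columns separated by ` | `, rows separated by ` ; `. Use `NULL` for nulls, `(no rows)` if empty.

Rows where genre='pop' → plays values: [7762, 2617].
MIN of non-NULL values = 2617.

2617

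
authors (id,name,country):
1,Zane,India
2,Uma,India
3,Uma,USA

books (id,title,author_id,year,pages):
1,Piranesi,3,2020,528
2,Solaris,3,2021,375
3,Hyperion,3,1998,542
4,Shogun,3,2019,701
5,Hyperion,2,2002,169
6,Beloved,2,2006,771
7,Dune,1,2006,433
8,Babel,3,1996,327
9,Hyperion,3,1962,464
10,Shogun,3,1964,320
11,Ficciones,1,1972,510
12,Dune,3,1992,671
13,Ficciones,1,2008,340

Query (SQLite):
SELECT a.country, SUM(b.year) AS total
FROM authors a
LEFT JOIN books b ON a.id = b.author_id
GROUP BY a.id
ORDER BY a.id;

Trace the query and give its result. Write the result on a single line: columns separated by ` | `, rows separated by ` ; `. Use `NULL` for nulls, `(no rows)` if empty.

LEFT JOIN keeps every authors row; unmatched ones get NULL for books columns.
Group by authors.id and compute SUM(b.year). SUM over an all-NULL group is NULL.
  1: ids {7, 11, 13} → SUM(b.year)=5986
  2: ids {5, 6} → SUM(b.year)=4008
  3: ids {1, 2, 3, 4, 8, 9, 10, 12} → SUM(b.year)=15972

India | 5986 ; India | 4008 ; USA | 15972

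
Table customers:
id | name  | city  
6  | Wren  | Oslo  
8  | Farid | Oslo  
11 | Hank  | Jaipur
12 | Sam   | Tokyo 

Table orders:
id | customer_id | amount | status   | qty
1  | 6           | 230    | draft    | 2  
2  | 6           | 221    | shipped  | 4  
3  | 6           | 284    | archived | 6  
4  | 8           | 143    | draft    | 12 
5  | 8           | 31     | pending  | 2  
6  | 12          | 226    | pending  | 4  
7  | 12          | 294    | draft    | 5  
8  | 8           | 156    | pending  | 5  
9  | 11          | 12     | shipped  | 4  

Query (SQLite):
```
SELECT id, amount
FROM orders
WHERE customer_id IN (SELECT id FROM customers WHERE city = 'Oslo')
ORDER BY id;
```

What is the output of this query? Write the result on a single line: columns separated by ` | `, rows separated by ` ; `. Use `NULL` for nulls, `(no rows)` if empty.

1 | 230 ; 2 | 221 ; 3 | 284 ; 4 | 143 ; 5 | 31 ; 8 | 156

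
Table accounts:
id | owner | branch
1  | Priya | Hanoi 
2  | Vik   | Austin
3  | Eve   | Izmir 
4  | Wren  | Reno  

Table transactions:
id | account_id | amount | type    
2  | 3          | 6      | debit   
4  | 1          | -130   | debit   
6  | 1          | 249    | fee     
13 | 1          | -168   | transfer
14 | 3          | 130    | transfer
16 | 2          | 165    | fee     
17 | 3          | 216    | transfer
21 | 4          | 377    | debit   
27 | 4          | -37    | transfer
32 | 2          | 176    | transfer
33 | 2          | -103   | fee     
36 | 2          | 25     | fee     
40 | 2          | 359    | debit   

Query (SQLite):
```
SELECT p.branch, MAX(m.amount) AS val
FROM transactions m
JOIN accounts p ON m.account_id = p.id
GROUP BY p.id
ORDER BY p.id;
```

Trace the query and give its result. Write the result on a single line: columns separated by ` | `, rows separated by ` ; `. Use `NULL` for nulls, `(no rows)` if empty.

Join each transactions row to its accounts via account_id.
Group joined rows by accounts.id; compute MAX(m.amount) per group.
  1: ids {4, 6, 13} → MAX(m.amount)=249
  2: ids {16, 32, 33, 36, 40} → MAX(m.amount)=359
  3: ids {2, 14, 17} → MAX(m.amount)=216
  4: ids {21, 27} → MAX(m.amount)=377

Hanoi | 249 ; Austin | 359 ; Izmir | 216 ; Reno | 377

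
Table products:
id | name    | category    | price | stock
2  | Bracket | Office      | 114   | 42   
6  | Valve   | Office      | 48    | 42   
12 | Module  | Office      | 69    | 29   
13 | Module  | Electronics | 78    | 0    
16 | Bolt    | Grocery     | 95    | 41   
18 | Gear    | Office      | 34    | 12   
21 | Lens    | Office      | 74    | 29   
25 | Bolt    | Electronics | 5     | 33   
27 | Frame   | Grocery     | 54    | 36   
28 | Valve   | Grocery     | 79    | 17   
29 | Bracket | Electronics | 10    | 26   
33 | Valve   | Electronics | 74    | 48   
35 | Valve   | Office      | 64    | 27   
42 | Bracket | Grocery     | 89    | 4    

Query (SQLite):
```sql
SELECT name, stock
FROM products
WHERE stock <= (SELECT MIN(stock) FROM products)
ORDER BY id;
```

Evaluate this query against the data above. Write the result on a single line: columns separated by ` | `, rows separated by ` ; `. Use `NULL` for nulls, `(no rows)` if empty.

Module | 0

Scalar subquery: MIN(stock) over all products rows = 0.
Keep rows where stock <= that value.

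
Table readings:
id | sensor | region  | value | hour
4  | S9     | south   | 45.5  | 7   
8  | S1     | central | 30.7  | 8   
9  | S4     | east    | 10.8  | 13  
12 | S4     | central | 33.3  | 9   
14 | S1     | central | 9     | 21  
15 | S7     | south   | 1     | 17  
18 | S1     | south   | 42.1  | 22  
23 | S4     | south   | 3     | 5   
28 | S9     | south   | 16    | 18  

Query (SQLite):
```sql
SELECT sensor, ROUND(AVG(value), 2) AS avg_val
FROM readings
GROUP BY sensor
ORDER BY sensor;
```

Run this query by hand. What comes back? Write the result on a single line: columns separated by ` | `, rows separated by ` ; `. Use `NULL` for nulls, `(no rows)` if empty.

Partition readings by sensor; compute ROUND(AVG(value), 2) within each group.
  S1: ids {8, 14, 18} → ROUND(AVG(value), 2)=27.27
  S4: ids {9, 12, 23} → ROUND(AVG(value), 2)=15.7
  S7: ids {15} → ROUND(AVG(value), 2)=1
  S9: ids {4, 28} → ROUND(AVG(value), 2)=30.75

S1 | 27.27 ; S4 | 15.7 ; S7 | 1 ; S9 | 30.75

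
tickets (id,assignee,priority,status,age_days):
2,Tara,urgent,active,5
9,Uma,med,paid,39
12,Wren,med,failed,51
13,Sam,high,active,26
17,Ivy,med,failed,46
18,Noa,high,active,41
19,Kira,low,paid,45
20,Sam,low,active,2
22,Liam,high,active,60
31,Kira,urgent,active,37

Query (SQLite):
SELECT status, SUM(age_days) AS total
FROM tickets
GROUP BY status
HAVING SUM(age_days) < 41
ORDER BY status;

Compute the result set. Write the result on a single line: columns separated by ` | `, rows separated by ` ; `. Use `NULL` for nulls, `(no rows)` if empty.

(no rows)

Partition tickets by status; compute SUM(age_days) within each group.
HAVING: keep groups where SUM(age_days) < 41.
  active: ids {2, 13, 18, 20, 22, 31} → SUM(age_days)=171
  failed: ids {12, 17} → SUM(age_days)=97
  paid: ids {9, 19} → SUM(age_days)=84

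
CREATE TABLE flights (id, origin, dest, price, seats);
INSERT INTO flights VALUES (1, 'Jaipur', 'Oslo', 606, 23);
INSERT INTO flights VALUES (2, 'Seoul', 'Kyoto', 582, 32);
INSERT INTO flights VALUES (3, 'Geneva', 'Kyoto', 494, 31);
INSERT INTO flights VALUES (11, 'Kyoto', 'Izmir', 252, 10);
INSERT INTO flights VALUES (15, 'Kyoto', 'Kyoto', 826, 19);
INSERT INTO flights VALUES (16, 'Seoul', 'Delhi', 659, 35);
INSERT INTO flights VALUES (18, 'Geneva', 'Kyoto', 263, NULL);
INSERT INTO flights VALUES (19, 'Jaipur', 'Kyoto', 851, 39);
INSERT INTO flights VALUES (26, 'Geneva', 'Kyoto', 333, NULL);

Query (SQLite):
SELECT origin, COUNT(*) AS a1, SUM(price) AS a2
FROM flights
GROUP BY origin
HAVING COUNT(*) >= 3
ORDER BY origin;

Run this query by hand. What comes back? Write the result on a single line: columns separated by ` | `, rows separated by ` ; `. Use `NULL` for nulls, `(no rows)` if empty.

Group flights by origin.
Per group compute: COUNT(*), SUM(price).
HAVING: drop groups with fewer than 3 rows.
  Geneva: ids {3, 18, 26} → COUNT(*)=3, SUM(price)=1090
  Jaipur: ids {1, 19} → COUNT(*)=2, SUM(price)=1457
  Kyoto: ids {11, 15} → COUNT(*)=2, SUM(price)=1078
  Seoul: ids {2, 16} → COUNT(*)=2, SUM(price)=1241

Geneva | 3 | 1090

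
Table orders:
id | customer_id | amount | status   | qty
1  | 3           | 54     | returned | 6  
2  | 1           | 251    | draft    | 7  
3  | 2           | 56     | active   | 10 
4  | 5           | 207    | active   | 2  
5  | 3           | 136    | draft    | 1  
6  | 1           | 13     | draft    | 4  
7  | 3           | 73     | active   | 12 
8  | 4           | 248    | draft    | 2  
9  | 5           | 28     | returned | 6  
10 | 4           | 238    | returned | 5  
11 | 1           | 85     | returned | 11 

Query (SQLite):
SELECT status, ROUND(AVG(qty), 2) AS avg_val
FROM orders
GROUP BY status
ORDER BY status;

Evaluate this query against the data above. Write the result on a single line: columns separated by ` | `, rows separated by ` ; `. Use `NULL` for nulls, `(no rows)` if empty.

Partition orders by status; compute ROUND(AVG(qty), 2) within each group.
  active: ids {3, 4, 7} → ROUND(AVG(qty), 2)=8
  draft: ids {2, 5, 6, 8} → ROUND(AVG(qty), 2)=3.5
  returned: ids {1, 9, 10, 11} → ROUND(AVG(qty), 2)=7

active | 8 ; draft | 3.5 ; returned | 7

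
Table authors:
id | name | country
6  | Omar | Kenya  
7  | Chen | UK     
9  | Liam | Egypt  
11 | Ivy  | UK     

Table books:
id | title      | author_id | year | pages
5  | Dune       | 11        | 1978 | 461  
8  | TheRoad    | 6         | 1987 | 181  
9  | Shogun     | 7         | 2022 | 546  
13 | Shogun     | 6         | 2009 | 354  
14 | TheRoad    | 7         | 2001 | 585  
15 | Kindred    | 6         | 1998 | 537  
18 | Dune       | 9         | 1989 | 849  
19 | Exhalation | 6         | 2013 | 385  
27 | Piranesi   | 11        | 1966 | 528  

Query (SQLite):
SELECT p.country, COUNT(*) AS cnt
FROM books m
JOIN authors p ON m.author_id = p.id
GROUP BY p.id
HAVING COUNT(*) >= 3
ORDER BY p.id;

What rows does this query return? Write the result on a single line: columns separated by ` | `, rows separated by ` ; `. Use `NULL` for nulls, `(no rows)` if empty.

Join each books row to its authors via author_id.
Group joined rows by authors.id; compute COUNT(*) per group.
HAVING: keep groups with count ≥ 3.
  6: ids {8, 13, 15, 19} → COUNT(*)=4
  7: ids {9, 14} → COUNT(*)=2
  9: ids {18} → COUNT(*)=1
  11: ids {5, 27} → COUNT(*)=2

Kenya | 4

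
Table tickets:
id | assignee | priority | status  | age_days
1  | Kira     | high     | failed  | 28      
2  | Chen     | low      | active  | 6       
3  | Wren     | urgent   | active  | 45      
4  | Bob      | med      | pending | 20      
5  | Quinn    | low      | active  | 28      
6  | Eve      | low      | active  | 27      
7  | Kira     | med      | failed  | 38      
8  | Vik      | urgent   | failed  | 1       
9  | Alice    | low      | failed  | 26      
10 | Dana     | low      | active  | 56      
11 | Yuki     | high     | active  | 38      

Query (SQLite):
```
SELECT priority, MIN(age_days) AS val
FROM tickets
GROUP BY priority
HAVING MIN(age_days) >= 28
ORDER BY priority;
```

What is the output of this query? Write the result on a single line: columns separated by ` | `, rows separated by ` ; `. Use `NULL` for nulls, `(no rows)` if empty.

Partition tickets by priority; compute MIN(age_days) within each group.
HAVING: keep groups where MIN(age_days) >= 28.
  high: ids {1, 11} → MIN(age_days)=28
  low: ids {2, 5, 6, 9, 10} → MIN(age_days)=6
  med: ids {4, 7} → MIN(age_days)=20
  urgent: ids {3, 8} → MIN(age_days)=1

high | 28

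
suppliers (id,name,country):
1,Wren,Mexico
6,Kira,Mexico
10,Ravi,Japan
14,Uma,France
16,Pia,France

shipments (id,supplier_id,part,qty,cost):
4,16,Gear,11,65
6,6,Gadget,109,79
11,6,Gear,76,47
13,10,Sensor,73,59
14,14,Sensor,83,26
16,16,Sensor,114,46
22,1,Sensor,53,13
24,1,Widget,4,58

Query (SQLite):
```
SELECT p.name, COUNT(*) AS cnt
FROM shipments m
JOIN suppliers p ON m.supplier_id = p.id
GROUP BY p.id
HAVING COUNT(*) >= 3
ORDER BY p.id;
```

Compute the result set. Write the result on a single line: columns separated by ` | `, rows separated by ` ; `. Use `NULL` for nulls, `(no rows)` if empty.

(no rows)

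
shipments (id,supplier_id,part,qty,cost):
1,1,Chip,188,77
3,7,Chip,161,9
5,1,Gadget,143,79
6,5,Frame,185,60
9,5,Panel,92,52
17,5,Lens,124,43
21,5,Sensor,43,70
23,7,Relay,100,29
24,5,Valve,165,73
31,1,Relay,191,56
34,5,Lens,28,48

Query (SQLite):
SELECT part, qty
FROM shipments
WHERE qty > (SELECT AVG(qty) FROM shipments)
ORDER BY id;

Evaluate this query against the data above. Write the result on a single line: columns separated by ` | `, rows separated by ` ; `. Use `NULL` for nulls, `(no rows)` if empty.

Chip | 188 ; Chip | 161 ; Gadget | 143 ; Frame | 185 ; Valve | 165 ; Relay | 191

Scalar subquery: AVG(qty) over all shipments rows = 129.090909 (≈; comparison uses full precision).
Keep rows where qty > that value.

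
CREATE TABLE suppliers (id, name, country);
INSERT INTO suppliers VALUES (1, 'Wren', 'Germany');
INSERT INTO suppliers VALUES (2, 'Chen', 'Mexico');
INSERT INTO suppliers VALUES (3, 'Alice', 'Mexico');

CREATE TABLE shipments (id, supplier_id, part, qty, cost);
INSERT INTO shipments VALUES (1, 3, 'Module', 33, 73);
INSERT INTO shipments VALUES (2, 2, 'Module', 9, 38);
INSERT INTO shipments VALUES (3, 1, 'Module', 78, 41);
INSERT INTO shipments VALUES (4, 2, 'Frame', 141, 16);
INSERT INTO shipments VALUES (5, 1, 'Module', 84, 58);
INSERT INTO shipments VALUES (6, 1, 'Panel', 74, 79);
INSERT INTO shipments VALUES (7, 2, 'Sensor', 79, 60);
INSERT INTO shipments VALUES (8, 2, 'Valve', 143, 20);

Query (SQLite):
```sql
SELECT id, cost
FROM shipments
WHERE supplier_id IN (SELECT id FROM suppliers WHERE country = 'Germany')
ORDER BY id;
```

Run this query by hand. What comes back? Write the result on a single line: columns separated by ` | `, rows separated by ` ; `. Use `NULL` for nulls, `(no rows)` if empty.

Inner query: suppliers.id where country = 'Germany'.
Outer: keep shipments rows whose supplier_id is in that set.
Inner query → {1}

3 | 41 ; 5 | 58 ; 6 | 79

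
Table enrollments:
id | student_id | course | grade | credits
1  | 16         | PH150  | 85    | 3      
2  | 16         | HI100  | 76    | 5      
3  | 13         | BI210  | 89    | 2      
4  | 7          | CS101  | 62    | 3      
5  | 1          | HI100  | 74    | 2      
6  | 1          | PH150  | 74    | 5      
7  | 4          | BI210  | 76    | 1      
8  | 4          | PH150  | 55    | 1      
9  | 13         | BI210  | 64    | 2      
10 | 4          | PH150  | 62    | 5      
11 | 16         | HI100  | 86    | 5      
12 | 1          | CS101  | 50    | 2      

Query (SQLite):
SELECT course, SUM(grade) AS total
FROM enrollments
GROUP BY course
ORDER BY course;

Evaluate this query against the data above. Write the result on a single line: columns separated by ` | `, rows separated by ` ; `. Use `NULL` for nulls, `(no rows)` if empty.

Partition enrollments by course; compute SUM(grade) within each group.
  BI210: ids {3, 7, 9} → SUM(grade)=229
  CS101: ids {4, 12} → SUM(grade)=112
  HI100: ids {2, 5, 11} → SUM(grade)=236
  PH150: ids {1, 6, 8, 10} → SUM(grade)=276

BI210 | 229 ; CS101 | 112 ; HI100 | 236 ; PH150 | 276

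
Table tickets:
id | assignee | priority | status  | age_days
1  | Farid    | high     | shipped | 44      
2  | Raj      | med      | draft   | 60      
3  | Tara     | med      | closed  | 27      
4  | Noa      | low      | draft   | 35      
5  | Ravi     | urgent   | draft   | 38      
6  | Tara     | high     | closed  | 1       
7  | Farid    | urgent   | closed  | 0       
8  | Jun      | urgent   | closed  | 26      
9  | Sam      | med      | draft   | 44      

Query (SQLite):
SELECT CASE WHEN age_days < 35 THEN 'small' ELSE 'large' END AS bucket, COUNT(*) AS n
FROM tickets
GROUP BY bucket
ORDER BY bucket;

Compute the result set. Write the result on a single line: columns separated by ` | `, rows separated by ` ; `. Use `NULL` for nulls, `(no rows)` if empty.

large | 5 ; small | 4

Bucket rows by age_days < 35 → 'small' else 'large'; count each bucket.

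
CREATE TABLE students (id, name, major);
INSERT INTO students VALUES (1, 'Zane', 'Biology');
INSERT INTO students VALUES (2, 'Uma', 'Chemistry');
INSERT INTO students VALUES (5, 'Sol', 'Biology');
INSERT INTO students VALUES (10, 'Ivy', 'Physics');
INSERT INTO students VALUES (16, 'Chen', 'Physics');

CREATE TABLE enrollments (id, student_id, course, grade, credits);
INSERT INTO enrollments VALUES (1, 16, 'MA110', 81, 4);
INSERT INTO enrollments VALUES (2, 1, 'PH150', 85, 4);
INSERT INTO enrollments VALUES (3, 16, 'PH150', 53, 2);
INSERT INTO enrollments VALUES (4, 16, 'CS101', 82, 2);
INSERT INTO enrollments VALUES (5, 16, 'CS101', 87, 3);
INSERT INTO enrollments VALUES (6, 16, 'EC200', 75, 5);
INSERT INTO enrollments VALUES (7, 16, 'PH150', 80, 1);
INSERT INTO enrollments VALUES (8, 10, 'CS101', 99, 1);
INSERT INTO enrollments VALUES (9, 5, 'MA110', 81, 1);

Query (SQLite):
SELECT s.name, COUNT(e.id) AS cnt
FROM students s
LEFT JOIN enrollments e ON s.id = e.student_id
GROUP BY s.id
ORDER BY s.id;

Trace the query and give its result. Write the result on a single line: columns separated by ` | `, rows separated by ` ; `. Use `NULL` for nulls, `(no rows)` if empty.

LEFT JOIN keeps every students row; unmatched ones get NULL for enrollments columns.
Group by students.id and compute COUNT(e.id). COUNT(col) of an all-NULL group is 0.
  1: ids {2} → COUNT(e.id)=1
  2: ids {—} → COUNT(e.id)=0
  5: ids {9} → COUNT(e.id)=1
  10: ids {8} → COUNT(e.id)=1
  16: ids {1, 3, 4, 5, 6, 7} → COUNT(e.id)=6

Zane | 1 ; Uma | 0 ; Sol | 1 ; Ivy | 1 ; Chen | 6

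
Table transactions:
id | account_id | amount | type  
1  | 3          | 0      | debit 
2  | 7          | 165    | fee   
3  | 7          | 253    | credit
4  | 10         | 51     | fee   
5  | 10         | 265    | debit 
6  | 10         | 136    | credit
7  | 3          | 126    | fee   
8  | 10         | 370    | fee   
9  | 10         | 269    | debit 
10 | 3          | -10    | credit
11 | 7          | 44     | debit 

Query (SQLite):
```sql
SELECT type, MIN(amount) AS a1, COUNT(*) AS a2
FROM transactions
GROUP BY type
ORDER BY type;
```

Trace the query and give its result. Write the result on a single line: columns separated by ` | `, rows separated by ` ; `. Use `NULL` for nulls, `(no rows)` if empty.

Group transactions by type.
Per group compute: MIN(amount), COUNT(*).
  credit: ids {3, 6, 10} → MIN(amount)=-10, COUNT(*)=3
  debit: ids {1, 5, 9, 11} → MIN(amount)=0, COUNT(*)=4
  fee: ids {2, 4, 7, 8} → MIN(amount)=51, COUNT(*)=4

credit | -10 | 3 ; debit | 0 | 4 ; fee | 51 | 4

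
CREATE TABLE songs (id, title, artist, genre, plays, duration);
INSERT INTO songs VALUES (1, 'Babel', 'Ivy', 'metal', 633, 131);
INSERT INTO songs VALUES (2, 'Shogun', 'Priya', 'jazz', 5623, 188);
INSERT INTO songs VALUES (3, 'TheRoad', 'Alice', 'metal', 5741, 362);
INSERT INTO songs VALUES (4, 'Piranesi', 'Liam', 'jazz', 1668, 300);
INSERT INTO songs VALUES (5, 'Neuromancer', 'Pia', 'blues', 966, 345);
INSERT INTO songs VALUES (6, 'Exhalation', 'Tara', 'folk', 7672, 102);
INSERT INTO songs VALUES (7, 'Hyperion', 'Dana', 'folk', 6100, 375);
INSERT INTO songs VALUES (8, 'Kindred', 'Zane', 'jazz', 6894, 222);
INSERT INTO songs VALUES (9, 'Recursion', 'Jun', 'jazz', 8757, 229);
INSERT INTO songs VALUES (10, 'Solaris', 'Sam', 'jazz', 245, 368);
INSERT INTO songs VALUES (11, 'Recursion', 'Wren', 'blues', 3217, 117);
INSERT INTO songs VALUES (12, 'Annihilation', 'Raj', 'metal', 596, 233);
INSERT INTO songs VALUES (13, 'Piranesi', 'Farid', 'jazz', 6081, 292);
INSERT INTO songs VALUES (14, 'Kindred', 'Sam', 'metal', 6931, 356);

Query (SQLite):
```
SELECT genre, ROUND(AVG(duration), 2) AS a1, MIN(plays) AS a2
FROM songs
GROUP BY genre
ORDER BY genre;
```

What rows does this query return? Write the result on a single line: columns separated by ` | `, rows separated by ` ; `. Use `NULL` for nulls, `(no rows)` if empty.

Group songs by genre.
Per group compute: ROUND(AVG(duration), 2), MIN(plays).
  blues: ids {5, 11} → ROUND(AVG(duration), 2)=231, MIN(plays)=966
  folk: ids {6, 7} → ROUND(AVG(duration), 2)=238.5, MIN(plays)=6100
  jazz: ids {2, 4, 8, 9, 10, 13} → ROUND(AVG(duration), 2)=266.5, MIN(plays)=245
  metal: ids {1, 3, 12, 14} → ROUND(AVG(duration), 2)=270.5, MIN(plays)=596

blues | 231 | 966 ; folk | 238.5 | 6100 ; jazz | 266.5 | 245 ; metal | 270.5 | 596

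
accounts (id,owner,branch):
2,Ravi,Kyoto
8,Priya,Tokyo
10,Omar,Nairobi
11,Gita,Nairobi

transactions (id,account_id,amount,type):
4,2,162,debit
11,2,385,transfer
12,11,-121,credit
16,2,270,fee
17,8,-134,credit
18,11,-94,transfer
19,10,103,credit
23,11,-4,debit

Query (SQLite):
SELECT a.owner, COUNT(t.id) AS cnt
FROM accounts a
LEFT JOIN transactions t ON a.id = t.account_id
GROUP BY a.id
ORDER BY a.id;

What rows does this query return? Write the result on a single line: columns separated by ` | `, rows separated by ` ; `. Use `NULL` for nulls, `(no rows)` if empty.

LEFT JOIN keeps every accounts row; unmatched ones get NULL for transactions columns.
Group by accounts.id and compute COUNT(t.id). COUNT(col) of an all-NULL group is 0.
  2: ids {4, 11, 16} → COUNT(t.id)=3
  8: ids {17} → COUNT(t.id)=1
  10: ids {19} → COUNT(t.id)=1
  11: ids {12, 18, 23} → COUNT(t.id)=3

Ravi | 3 ; Priya | 1 ; Omar | 1 ; Gita | 3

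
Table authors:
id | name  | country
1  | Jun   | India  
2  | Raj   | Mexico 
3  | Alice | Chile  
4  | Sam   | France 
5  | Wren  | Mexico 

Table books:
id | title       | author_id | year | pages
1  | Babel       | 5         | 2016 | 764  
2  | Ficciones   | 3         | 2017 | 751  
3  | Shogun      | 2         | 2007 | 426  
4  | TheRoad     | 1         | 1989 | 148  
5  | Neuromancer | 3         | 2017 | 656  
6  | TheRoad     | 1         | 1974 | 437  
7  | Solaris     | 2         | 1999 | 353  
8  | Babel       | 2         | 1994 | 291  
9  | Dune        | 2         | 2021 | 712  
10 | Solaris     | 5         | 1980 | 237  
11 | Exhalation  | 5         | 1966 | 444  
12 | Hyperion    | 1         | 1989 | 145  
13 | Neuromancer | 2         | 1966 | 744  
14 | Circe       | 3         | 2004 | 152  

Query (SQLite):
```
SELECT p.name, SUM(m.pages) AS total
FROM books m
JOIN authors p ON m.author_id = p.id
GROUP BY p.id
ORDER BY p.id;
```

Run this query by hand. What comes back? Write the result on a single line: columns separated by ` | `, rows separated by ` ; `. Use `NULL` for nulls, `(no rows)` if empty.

Jun | 730 ; Raj | 2526 ; Alice | 1559 ; Wren | 1445

Join each books row to its authors via author_id.
Group joined rows by authors.id; compute SUM(m.pages) per group.
  1: ids {4, 6, 12} → SUM(m.pages)=730
  2: ids {3, 7, 8, 9, 13} → SUM(m.pages)=2526
  3: ids {2, 5, 14} → SUM(m.pages)=1559
  5: ids {1, 10, 11} → SUM(m.pages)=1445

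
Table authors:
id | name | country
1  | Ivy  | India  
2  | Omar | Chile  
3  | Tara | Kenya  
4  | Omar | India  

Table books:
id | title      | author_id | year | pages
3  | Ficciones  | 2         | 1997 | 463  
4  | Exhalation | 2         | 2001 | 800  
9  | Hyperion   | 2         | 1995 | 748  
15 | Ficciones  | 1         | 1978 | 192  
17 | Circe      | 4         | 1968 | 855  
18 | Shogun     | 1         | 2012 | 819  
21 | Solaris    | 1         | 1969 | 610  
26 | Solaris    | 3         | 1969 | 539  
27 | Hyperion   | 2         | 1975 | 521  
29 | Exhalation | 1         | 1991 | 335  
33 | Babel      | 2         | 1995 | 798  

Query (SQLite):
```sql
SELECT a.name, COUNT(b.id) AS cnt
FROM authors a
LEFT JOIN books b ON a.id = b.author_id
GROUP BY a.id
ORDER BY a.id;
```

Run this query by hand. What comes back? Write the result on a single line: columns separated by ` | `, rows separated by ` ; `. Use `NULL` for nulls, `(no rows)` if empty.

LEFT JOIN keeps every authors row; unmatched ones get NULL for books columns.
Group by authors.id and compute COUNT(b.id). COUNT(col) of an all-NULL group is 0.
  1: ids {15, 18, 21, 29} → COUNT(b.id)=4
  2: ids {3, 4, 9, 27, 33} → COUNT(b.id)=5
  3: ids {26} → COUNT(b.id)=1
  4: ids {17} → COUNT(b.id)=1

Ivy | 4 ; Omar | 5 ; Tara | 1 ; Omar | 1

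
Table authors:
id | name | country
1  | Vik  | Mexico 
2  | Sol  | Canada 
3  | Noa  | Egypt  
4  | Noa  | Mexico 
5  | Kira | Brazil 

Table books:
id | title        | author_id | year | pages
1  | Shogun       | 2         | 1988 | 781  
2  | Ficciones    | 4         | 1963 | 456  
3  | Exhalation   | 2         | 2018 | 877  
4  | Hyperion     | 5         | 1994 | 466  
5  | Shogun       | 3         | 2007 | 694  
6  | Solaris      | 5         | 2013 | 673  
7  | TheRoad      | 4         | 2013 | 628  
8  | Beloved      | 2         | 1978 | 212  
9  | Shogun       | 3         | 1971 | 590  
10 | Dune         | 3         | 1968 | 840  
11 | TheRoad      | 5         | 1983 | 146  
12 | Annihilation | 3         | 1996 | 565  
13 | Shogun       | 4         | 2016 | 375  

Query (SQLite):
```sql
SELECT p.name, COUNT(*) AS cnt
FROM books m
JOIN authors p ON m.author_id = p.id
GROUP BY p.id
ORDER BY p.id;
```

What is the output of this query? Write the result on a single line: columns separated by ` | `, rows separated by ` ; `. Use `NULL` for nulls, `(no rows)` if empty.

Sol | 3 ; Noa | 4 ; Noa | 3 ; Kira | 3

Join each books row to its authors via author_id.
Group joined rows by authors.id; compute COUNT(*) per group.
  2: ids {1, 3, 8} → COUNT(*)=3
  3: ids {5, 9, 10, 12} → COUNT(*)=4
  4: ids {2, 7, 13} → COUNT(*)=3
  5: ids {4, 6, 11} → COUNT(*)=3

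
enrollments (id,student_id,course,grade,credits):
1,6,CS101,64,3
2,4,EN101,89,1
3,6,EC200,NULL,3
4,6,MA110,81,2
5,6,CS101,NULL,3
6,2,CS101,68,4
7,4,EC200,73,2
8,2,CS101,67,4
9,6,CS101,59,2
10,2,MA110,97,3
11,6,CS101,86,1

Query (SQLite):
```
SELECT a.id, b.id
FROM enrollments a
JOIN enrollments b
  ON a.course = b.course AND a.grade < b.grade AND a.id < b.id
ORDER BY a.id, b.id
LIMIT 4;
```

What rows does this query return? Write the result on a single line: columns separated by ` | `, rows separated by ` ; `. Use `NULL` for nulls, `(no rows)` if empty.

1 | 6 ; 1 | 8 ; 1 | 11 ; 4 | 10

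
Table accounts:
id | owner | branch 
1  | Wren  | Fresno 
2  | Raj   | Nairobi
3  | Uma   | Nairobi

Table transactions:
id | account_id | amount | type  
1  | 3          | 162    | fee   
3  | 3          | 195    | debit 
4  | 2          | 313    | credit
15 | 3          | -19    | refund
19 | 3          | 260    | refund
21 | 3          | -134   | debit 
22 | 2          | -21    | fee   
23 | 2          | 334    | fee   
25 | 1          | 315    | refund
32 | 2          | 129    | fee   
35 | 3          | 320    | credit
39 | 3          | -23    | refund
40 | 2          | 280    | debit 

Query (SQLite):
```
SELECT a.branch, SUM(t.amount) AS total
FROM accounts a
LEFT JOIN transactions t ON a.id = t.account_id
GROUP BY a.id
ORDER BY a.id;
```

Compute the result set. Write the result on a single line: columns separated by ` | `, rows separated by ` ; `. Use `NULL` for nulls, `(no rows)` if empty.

LEFT JOIN keeps every accounts row; unmatched ones get NULL for transactions columns.
Group by accounts.id and compute SUM(t.amount). SUM over an all-NULL group is NULL.
  1: ids {25} → SUM(t.amount)=315
  2: ids {4, 22, 23, 32, 40} → SUM(t.amount)=1035
  3: ids {1, 3, 15, 19, 21, 35, 39} → SUM(t.amount)=761

Fresno | 315 ; Nairobi | 1035 ; Nairobi | 761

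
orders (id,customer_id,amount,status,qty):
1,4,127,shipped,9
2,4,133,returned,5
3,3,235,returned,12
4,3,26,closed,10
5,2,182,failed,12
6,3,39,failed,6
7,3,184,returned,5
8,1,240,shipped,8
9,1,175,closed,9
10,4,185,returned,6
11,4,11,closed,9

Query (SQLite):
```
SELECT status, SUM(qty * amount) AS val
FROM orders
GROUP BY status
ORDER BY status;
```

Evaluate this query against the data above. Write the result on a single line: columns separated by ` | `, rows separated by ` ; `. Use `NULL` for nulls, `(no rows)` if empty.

closed | 1934 ; failed | 2418 ; returned | 5515 ; shipped | 3063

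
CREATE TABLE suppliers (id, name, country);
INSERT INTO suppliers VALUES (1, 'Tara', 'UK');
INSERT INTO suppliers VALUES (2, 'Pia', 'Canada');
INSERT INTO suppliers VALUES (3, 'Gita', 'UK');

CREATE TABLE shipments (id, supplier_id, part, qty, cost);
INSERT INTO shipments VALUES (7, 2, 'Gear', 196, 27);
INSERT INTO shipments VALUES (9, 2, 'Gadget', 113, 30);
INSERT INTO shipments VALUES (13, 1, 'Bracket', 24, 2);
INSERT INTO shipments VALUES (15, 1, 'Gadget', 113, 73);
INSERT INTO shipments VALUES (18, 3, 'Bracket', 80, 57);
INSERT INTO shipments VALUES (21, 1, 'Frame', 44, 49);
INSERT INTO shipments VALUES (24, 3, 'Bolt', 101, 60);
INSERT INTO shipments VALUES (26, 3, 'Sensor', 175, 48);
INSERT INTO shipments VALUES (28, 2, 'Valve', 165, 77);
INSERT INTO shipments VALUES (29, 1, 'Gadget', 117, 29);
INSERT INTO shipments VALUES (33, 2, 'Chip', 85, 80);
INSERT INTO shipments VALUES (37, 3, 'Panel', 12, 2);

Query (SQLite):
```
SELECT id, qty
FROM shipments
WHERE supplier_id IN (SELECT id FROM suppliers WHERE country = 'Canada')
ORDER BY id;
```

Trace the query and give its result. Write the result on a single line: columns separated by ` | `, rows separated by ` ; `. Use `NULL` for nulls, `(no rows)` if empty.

7 | 196 ; 9 | 113 ; 28 | 165 ; 33 | 85

Inner query: suppliers.id where country = 'Canada'.
Outer: keep shipments rows whose supplier_id is in that set.
Inner query → {2}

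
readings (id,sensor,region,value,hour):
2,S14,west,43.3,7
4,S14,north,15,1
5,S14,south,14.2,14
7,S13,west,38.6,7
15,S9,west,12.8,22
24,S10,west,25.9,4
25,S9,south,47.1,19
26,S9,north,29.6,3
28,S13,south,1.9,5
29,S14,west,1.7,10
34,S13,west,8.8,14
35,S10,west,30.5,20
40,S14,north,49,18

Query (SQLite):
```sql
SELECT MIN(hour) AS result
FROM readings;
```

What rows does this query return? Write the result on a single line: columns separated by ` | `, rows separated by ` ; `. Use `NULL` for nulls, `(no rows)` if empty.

All hour values: [7, 1, 14, 7, 22, 4, 19, 3, 5, 10, 14, 20, 18].
MIN of non-NULL values = 1.

1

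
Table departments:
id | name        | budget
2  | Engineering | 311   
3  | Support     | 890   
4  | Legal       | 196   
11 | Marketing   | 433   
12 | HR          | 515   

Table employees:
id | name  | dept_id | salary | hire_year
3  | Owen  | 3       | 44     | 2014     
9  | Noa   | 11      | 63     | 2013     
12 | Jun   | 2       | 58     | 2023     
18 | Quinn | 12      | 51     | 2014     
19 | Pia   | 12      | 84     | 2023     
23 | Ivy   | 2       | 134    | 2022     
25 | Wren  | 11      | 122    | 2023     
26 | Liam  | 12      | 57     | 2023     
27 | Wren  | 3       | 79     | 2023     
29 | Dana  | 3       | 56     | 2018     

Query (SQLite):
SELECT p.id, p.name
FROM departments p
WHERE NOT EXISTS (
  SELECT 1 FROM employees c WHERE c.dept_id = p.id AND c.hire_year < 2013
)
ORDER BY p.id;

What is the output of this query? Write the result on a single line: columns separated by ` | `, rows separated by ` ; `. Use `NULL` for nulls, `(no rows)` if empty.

For each departments row, check whether any employees with matching dept_id has hire_year < 2013.
Keep rows where that is false.

2 | Engineering ; 3 | Support ; 4 | Legal ; 11 | Marketing ; 12 | HR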